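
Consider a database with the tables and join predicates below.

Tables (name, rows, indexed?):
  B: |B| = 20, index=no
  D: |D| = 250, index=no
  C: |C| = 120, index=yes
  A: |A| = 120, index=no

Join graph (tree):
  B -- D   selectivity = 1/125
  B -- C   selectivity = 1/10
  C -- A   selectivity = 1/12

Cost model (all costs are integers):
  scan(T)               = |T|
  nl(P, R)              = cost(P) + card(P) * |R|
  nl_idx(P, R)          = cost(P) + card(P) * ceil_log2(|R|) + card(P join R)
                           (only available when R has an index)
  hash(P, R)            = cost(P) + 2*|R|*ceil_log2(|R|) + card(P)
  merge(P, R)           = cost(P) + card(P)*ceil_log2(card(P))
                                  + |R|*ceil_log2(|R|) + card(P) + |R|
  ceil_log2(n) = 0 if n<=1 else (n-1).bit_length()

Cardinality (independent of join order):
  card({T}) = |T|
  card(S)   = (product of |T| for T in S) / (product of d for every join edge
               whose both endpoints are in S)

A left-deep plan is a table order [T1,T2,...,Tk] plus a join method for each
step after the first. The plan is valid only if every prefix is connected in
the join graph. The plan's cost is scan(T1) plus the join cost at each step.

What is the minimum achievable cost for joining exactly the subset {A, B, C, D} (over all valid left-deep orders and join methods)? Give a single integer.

Selinger DP over subsets of {A,B,C,D}:
  {B}: scan cost=20, card=20
  {D}: scan cost=250, card=250
  {C}: scan cost=120, card=120
  {A}: scan cost=120, card=120
  {BD}: card=40; try (B,hash)→700, (D,merge)→2390, (B,merge)→2620, (D,hash)→4040, (D,nl)→5020, (B,nl)→5250; best=700 via (B,hash)
  {BC}: card=240; try (C,nl_idx)→400, (B,hash)→440, (C,merge)→1100, (B,merge)→1200, (C,hash)→1720, (C,nl)→2420 …(+1); best=400 via (C,nl_idx)
  {AC}: card=1200; try (C,hash)→1920, (A,hash)→1920, (C,merge)→2040, (A,merge)→2040, (C,nl_idx)→2160, (C,nl)→14520 …(+1); best=1920 via (C,hash)
  {BCD}: card=480; try (C,nl_idx)→1460, (C,merge)→1940, (C,hash)→2420, (D,hash)→4640, (D,merge)→4810, (C,nl)→5500 …(+1); best=1460 via (C,nl_idx)
  {ABC}: card=2400; try (A,hash)→2320, (B,hash)→3320, (A,merge)→3520, (B,merge)→16440, (B,nl)→25920, (A,nl)→29200; best=2320 via (A,hash)
  {ABCD}: card=4800; try (A,hash)→3620, (A,merge)→7220, (D,hash)→8720, (D,merge)→35770, (A,nl)→59060, (D,nl)→602320; best=3620 via (A,hash)

3620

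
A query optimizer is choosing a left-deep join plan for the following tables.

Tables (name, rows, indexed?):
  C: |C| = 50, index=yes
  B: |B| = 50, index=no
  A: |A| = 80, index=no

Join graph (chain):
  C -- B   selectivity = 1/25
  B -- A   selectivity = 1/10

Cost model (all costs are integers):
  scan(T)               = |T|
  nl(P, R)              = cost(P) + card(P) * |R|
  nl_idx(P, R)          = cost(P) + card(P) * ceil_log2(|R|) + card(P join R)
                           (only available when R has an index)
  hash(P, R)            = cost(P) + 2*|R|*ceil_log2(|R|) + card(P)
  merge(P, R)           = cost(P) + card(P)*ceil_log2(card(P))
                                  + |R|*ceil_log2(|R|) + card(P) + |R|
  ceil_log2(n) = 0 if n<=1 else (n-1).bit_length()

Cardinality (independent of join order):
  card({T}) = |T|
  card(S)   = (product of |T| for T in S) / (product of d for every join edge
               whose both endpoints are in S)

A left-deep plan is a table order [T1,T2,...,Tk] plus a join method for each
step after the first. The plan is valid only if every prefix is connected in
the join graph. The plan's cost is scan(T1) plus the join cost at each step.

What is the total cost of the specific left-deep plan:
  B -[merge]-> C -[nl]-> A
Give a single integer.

step 1: scan B: cost=50, card=50
step 2: join C via merge
    card(P join C) = 50*50/(25) = 100
    cost = 50 + 50*6 + 50*6 + 50 + 50 = 750
step 3: join A via nl
    card(P join A) = 100*80/(10) = 800
    cost = 750 + 100*80 = 8750

8750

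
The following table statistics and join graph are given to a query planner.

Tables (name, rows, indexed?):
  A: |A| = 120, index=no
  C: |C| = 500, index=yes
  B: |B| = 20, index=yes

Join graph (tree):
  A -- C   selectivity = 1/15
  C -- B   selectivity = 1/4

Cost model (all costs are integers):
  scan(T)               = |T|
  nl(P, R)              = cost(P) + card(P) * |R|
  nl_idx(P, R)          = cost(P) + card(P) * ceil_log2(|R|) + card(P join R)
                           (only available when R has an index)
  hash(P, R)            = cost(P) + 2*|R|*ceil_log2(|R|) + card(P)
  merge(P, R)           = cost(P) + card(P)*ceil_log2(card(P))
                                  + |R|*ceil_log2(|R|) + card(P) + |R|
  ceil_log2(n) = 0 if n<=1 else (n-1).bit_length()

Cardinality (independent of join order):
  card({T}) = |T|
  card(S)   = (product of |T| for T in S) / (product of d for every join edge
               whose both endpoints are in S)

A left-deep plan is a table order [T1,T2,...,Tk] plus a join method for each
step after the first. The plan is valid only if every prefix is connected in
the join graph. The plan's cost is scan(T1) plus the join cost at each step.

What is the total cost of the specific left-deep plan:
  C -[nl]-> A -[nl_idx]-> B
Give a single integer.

step 1: scan C: cost=500, card=500
step 2: join A via nl
    card(P join A) = 500*120/(15) = 4000
    cost = 500 + 500*120 = 60500
step 3: join B via nl_idx
    card(P join B) = 4000*20/(4) = 20000
    cost = 60500 + 4000*5 + 20000 = 100500

100500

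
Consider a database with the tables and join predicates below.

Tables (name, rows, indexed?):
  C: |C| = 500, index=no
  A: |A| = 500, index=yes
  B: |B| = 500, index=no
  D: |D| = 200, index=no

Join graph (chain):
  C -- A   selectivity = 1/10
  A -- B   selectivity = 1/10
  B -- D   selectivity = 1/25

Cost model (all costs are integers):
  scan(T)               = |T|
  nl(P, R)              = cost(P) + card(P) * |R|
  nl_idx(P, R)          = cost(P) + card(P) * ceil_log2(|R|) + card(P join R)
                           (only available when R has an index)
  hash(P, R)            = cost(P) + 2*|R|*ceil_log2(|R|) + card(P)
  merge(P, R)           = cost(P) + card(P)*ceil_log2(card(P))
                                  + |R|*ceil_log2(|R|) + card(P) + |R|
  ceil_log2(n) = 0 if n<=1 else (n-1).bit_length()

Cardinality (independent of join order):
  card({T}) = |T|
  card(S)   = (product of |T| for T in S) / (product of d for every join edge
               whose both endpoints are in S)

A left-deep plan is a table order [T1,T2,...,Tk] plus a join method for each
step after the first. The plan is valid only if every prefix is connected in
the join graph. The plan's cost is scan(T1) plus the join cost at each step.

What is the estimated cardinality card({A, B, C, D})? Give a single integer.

10000000

Tables in S: A(500), B(500), C(500), D(200)
Edges inside S: C-A(d=10), A-B(d=10), B-D(d=25)
numerator = 500 * 500 * 500 * 200 = 25000000000
denominator = 10 * 10 * 25 = 2500
card(S) = 25000000000 / 2500 = 10000000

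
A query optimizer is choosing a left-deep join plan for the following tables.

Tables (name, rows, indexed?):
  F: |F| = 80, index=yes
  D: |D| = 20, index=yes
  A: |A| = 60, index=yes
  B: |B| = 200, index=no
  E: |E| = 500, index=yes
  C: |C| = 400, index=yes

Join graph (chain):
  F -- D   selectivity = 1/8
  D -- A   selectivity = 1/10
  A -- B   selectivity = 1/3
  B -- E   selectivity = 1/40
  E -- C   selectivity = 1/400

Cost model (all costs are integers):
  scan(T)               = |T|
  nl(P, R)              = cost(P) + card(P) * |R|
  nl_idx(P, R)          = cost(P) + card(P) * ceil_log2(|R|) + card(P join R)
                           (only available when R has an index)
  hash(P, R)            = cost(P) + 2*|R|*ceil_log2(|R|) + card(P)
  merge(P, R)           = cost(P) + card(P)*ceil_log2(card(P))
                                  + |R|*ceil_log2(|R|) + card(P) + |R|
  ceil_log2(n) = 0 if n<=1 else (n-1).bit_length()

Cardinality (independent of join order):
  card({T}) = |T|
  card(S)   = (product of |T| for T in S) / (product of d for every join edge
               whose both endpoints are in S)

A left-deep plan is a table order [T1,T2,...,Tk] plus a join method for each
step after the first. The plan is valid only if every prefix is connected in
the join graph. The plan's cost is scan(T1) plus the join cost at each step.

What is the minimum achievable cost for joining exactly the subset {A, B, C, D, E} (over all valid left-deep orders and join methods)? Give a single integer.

Selinger DP over subsets of {A,B,C,D,E}:
  {D}: scan cost=20, card=20
  {A}: scan cost=60, card=60
  {B}: scan cost=200, card=200
  {E}: scan cost=500, card=500
  {C}: scan cost=400, card=400
  {AD}: card=120; try (A,nl_idx)→260, (D,hash)→320, (D,nl_idx)→480, (A,merge)→560, (D,merge)→600, (A,hash)→760 …(+2); best=260 via (A,nl_idx)
  {AB}: card=4000; try (A,hash)→1120, (B,merge)→2280, (A,merge)→2420, (B,hash)→3320, (A,nl_idx)→5400, (B,nl)→12060 …(+1); best=1120 via (A,hash)
  {BE}: card=2500; try (B,hash)→4200, (E,nl_idx)→4500, (E,merge)→7000, (B,merge)→7300, (E,hash)→9400, (E,nl)→100200 …(+1); best=4200 via (B,hash)
  {CE}: card=500; try (E,nl_idx)→4500, (C,nl_idx)→5500, (C,hash)→8200, (E,merge)→9400, (C,merge)→9500, (E,hash)→9800 …(+2); best=4500 via (E,nl_idx)
  {ABD}: card=8000; try (B,merge)→3020, (B,hash)→3580, (D,hash)→5320, (B,nl)→24260, (D,nl_idx)→29120, (D,merge)→53240 …(+1); best=3020 via (B,merge)
  {ABE}: card=50000; try (A,hash)→7420, (E,hash)→14120, (A,merge)→37120, (E,merge)→58120, (A,nl_idx)→69200, (E,nl_idx)→87120 …(+2); best=7420 via (A,hash)
  {BCE}: card=2500; try (B,hash)→8200, (B,merge)→11300, (C,hash)→13900, (C,nl_idx)→29200, (C,merge)→40700, (B,nl)→104500 …(+1); best=8200 via (B,hash)
  {ABDE}: card=100000; try (E,hash)→20020, (D,hash)→57620, (E,merge)→120020, (E,nl_idx)→175020, (D,nl_idx)→357420, (D,merge)→857540 …(+2); best=20020 via (E,hash)
  {ABCE}: card=50000; try (A,hash)→11420, (A,merge)→41120, (C,hash)→64620, (A,nl_idx)→73200, (A,nl)→158200, (C,nl_idx)→507420 …(+2); best=11420 via (A,hash)
  {ABCDE}: card=100000; try (D,hash)→61620, (C,hash)→127220, (D,nl_idx)→361420, (D,merge)→861540, (D,nl)→1011420, (C,nl_idx)→1020020 …(+2); best=61620 via (D,hash)

61620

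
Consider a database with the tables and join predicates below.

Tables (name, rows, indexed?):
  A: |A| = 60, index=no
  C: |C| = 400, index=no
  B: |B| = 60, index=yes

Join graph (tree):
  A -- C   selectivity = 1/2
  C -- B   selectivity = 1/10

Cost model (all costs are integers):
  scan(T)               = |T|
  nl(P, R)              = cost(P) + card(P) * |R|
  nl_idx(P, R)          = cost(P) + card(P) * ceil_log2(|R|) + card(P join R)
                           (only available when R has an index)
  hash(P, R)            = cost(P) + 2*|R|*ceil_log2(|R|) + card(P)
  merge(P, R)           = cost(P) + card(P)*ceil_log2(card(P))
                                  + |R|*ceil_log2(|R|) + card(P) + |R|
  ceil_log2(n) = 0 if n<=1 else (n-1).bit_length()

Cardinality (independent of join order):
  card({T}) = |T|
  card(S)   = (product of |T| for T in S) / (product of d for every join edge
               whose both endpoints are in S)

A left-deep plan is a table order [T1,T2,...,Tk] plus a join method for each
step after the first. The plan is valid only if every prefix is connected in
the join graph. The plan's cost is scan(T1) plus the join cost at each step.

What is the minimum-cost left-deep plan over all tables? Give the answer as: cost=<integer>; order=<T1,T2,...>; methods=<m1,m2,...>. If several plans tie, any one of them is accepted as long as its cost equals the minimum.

cost=4640; order=C,B,A; methods=hash,hash

Selinger DP (subsets sized 1..n):
  {A}: scan cost=60, card=60
  {C}: scan cost=400, card=400
  {B}: scan cost=60, card=60
  {AC}: card=12000; try (A,hash)→1520, (C,merge)→4480, (A,merge)→4820, (C,hash)→7320, (C,nl)→24060, (A,nl)→24400; best=1520 via (A,hash)
  {BC}: card=2400; try (B,hash)→1520, (C,merge)→4480, (B,merge)→4820, (B,nl_idx)→5200, (C,hash)→7320, (C,nl)→24060 …(+1); best=1520 via (B,hash)
  {ABC}: card=72000; try (A,hash)→4640, (B,hash)→14240, (A,merge)→33140, (B,nl_idx)→145520, (A,nl)→145520, (B,merge)→181940 …(+1); best=4640 via (A,hash)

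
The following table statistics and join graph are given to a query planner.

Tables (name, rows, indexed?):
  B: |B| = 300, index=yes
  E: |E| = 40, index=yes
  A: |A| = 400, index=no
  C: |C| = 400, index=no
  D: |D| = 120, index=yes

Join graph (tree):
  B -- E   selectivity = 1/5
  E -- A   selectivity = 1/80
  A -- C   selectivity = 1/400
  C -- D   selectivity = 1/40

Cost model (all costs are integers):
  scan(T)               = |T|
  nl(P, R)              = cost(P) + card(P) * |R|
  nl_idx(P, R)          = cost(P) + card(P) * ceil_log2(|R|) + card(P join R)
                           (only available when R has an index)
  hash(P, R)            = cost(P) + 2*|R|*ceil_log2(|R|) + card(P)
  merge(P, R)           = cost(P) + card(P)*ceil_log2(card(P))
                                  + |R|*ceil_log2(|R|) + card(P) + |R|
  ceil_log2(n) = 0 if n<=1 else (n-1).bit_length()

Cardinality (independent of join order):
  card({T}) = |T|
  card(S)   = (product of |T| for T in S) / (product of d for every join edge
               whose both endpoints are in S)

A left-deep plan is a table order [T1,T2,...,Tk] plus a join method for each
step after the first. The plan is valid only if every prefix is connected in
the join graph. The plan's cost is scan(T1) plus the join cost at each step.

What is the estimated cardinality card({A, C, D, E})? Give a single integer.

Tables in S: A(400), C(400), D(120), E(40)
Edges inside S: E-A(d=80), A-C(d=400), C-D(d=40)
numerator = 400 * 400 * 120 * 40 = 768000000
denominator = 80 * 400 * 40 = 1280000
card(S) = 768000000 / 1280000 = 600

600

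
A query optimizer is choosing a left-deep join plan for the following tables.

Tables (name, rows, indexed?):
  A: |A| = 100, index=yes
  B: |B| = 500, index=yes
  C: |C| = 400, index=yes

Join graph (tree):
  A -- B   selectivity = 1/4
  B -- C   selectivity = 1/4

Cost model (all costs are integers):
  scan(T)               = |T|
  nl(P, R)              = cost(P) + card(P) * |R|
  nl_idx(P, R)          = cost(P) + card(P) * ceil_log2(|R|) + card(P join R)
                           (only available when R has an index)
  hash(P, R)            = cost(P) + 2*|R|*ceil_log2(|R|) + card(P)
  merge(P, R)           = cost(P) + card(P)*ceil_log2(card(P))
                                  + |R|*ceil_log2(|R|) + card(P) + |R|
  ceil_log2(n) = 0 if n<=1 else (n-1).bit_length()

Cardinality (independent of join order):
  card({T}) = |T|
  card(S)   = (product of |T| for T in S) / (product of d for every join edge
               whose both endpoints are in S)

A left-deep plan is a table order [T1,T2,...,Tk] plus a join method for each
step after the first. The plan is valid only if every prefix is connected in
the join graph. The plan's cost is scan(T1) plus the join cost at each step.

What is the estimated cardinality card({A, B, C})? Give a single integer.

Tables in S: A(100), B(500), C(400)
Edges inside S: A-B(d=4), B-C(d=4)
numerator = 100 * 500 * 400 = 20000000
denominator = 4 * 4 = 16
card(S) = 20000000 / 16 = 1250000

1250000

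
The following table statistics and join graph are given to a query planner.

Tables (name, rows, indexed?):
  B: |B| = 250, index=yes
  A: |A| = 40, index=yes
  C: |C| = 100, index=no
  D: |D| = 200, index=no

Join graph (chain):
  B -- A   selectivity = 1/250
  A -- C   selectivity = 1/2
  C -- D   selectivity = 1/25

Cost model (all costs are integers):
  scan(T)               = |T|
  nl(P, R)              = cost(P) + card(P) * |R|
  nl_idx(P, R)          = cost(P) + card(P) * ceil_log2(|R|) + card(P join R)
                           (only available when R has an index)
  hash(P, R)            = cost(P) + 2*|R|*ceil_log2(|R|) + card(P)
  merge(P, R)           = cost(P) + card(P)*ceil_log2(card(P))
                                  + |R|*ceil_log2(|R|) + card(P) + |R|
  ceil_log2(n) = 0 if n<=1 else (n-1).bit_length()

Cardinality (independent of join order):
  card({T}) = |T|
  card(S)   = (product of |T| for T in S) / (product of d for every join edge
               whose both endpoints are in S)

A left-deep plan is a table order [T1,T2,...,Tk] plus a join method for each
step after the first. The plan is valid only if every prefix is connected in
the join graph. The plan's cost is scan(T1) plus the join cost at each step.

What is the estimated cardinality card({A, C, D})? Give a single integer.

Tables in S: A(40), C(100), D(200)
Edges inside S: A-C(d=2), C-D(d=25)
numerator = 40 * 100 * 200 = 800000
denominator = 2 * 25 = 50
card(S) = 800000 / 50 = 16000

16000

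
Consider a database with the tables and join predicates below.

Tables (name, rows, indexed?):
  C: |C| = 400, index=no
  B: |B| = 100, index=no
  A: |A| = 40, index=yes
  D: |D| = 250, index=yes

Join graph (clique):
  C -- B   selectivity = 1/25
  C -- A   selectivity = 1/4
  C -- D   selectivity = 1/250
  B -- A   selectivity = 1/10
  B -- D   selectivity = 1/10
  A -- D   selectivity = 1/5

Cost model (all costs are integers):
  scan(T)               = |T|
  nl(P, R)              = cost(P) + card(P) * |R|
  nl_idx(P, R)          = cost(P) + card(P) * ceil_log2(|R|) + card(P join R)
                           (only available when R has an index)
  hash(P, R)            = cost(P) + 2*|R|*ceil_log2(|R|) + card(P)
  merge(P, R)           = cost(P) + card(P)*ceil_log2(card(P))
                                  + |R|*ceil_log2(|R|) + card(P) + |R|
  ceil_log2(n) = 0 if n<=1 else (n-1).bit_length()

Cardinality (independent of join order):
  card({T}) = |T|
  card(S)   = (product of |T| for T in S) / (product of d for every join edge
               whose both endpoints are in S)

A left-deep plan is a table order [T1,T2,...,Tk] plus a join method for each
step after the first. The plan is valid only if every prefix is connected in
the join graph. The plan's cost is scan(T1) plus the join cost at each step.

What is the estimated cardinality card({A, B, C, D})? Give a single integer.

Tables in S: A(40), B(100), C(400), D(250)
Edges inside S: C-B(d=25), C-A(d=4), C-D(d=250), B-A(d=10), B-D(d=10), A-D(d=5)
numerator = 40 * 100 * 400 * 250 = 400000000
denominator = 25 * 4 * 250 * 10 * 10 * 5 = 12500000
card(S) = 400000000 / 12500000 = 32

32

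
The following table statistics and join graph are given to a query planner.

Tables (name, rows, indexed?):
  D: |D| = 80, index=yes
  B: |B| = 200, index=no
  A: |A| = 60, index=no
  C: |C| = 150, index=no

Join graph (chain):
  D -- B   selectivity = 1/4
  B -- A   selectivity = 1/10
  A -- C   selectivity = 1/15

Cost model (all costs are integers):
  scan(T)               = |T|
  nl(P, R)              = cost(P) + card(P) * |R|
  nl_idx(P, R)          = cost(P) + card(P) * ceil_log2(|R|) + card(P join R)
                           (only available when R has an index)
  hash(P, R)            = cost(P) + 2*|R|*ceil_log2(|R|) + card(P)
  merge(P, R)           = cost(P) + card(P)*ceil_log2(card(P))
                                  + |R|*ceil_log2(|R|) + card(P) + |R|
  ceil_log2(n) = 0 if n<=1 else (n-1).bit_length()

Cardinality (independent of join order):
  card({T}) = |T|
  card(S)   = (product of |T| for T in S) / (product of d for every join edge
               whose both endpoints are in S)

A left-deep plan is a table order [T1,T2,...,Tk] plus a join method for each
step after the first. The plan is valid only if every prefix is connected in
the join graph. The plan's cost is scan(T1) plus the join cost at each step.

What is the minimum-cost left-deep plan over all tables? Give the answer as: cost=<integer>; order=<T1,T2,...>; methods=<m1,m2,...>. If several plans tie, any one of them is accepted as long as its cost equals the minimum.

Selinger DP (subsets sized 1..n):
  {D}: scan cost=80, card=80
  {B}: scan cost=200, card=200
  {A}: scan cost=60, card=60
  {C}: scan cost=150, card=150
  {BD}: card=4000; try (D,hash)→1520, (B,merge)→2520, (D,merge)→2640, (B,hash)→3360, (D,nl_idx)→5600, (B,nl)→16080 …(+1); best=1520 via (D,hash)
  {AB}: card=1200; try (A,hash)→1120, (B,merge)→2280, (A,merge)→2420, (B,hash)→3320, (B,nl)→12060, (A,nl)→12200; best=1120 via (A,hash)
  {AC}: card=600; try (A,hash)→1020, (C,merge)→1830, (A,merge)→1920, (C,hash)→2520, (C,nl)→9060, (A,nl)→9150; best=1020 via (A,hash)
  {ABD}: card=24000; try (D,hash)→3440, (A,hash)→6240, (D,merge)→16160, (D,nl_idx)→33520, (A,merge)→53940, (D,nl)→97120 …(+1); best=3440 via (D,hash)
  {ABC}: card=12000; try (C,hash)→4720, (B,hash)→4820, (B,merge)→9420, (C,merge)→16870, (B,nl)→121020, (C,nl)→181120; best=4720 via (C,hash)
  {ABCD}: card=240000; try (D,hash)→17840, (C,hash)→29840, (D,merge)→185360, (D,nl_idx)→328720, (C,merge)→388790, (D,nl)→964720 …(+1); best=17840 via (D,hash)

cost=17840; order=B,A,C,D; methods=hash,hash,hash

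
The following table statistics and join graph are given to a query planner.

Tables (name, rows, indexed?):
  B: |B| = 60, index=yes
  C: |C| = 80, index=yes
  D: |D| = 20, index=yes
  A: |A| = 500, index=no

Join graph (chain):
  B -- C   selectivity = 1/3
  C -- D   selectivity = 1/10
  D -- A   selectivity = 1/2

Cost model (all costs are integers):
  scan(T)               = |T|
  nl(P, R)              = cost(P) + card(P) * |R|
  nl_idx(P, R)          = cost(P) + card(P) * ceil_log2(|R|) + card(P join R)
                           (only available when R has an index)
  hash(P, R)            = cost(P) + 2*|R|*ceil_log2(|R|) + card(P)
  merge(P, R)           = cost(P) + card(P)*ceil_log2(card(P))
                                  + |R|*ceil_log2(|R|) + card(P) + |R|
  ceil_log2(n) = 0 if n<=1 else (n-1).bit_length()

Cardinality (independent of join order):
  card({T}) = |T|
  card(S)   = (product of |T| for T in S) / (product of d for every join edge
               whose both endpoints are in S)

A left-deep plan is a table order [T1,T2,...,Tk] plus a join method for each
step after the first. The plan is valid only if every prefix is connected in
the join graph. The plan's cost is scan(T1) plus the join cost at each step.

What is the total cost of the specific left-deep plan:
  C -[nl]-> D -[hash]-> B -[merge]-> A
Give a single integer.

step 1: scan C: cost=80, card=80
step 2: join D via nl
    card(P join D) = 80*20/(10) = 160
    cost = 80 + 80*20 = 1680
step 3: join B via hash
    card(P join B) = 160*60/(3) = 3200
    cost = 1680 + 2*60*6 + 160 = 2560
step 4: join A via merge
    card(P join A) = 3200*500/(2) = 800000
    cost = 2560 + 3200*12 + 500*9 + 3200 + 500 = 49160

49160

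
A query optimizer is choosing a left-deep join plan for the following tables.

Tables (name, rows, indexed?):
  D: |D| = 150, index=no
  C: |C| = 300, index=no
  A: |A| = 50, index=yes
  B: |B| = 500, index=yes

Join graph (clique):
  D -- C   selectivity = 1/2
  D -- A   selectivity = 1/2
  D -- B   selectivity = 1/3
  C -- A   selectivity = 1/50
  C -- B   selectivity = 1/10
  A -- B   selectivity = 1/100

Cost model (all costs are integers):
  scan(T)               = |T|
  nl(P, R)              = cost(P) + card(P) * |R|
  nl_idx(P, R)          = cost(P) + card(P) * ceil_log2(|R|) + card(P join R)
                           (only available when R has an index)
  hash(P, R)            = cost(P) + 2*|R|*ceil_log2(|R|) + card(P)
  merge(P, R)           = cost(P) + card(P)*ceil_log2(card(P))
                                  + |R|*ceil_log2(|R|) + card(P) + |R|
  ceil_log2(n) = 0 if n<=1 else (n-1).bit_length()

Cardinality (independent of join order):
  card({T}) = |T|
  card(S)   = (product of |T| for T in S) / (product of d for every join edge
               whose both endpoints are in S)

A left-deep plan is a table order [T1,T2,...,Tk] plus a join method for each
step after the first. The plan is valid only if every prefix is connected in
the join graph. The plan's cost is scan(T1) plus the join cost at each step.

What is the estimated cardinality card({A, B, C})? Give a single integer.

150

Tables in S: A(50), B(500), C(300)
Edges inside S: C-A(d=50), C-B(d=10), A-B(d=100)
numerator = 50 * 500 * 300 = 7500000
denominator = 50 * 10 * 100 = 50000
card(S) = 7500000 / 50000 = 150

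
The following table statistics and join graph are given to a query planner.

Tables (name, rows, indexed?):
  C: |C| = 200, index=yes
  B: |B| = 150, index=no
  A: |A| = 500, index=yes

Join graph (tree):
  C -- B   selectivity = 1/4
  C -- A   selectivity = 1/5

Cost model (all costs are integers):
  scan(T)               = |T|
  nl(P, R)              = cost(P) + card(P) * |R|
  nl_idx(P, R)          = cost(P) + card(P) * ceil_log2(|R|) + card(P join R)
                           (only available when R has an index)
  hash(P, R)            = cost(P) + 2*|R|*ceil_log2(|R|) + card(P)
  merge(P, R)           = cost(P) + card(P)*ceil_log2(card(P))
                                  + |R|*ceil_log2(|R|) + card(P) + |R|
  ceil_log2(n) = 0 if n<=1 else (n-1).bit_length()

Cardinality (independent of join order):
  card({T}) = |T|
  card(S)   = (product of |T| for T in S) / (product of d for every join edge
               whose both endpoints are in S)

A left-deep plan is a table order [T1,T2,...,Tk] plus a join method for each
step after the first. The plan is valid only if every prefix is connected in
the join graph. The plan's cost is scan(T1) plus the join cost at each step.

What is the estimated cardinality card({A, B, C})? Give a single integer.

Tables in S: A(500), B(150), C(200)
Edges inside S: C-B(d=4), C-A(d=5)
numerator = 500 * 150 * 200 = 15000000
denominator = 4 * 5 = 20
card(S) = 15000000 / 20 = 750000

750000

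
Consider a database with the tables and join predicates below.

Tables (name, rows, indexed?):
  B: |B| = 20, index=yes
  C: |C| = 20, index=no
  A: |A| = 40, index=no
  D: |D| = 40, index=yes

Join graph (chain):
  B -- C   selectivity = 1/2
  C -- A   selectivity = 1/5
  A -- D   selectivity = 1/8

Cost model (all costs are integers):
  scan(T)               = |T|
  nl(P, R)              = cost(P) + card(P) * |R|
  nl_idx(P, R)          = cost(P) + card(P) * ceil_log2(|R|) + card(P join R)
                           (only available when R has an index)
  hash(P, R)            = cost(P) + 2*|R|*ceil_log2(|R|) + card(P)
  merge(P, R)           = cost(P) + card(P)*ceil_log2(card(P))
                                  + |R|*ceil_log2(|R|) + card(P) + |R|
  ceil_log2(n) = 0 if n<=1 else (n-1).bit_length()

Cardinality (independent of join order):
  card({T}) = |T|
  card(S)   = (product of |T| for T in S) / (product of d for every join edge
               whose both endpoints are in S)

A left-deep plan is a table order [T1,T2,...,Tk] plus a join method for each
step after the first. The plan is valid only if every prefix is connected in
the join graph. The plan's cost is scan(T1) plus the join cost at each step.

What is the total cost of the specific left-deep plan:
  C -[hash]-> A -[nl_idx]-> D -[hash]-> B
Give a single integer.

step 1: scan C: cost=20, card=20
step 2: join A via hash
    card(P join A) = 20*40/(5) = 160
    cost = 20 + 2*40*6 + 20 = 520
step 3: join D via nl_idx
    card(P join D) = 160*40/(8) = 800
    cost = 520 + 160*6 + 800 = 2280
step 4: join B via hash
    card(P join B) = 800*20/(2) = 8000
    cost = 2280 + 2*20*5 + 800 = 3280

3280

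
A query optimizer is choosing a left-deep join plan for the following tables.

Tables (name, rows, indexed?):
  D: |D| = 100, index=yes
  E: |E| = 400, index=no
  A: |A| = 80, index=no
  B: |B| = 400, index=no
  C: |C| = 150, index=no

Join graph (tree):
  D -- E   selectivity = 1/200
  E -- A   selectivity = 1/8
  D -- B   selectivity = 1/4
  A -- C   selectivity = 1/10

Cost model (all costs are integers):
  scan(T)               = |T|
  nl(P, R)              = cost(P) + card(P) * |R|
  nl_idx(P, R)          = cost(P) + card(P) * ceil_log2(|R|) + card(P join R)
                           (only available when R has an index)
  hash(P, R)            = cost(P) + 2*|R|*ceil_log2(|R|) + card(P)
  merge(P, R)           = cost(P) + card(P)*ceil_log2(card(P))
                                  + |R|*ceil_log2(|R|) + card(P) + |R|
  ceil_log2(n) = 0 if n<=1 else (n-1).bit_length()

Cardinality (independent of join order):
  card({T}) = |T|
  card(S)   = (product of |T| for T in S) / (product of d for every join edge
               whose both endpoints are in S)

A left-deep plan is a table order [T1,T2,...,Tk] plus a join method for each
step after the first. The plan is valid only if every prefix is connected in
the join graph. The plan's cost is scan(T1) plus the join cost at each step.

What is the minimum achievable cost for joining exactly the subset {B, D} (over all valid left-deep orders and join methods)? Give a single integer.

2200

Selinger DP over subsets of {B,D}:
  {D}: scan cost=100, card=100
  {B}: scan cost=400, card=400
  {BD}: card=10000; try (D,hash)→2200, (B,merge)→4900, (D,merge)→5200, (B,hash)→7400, (D,nl_idx)→13200, (B,nl)→40100 …(+1); best=2200 via (D,hash)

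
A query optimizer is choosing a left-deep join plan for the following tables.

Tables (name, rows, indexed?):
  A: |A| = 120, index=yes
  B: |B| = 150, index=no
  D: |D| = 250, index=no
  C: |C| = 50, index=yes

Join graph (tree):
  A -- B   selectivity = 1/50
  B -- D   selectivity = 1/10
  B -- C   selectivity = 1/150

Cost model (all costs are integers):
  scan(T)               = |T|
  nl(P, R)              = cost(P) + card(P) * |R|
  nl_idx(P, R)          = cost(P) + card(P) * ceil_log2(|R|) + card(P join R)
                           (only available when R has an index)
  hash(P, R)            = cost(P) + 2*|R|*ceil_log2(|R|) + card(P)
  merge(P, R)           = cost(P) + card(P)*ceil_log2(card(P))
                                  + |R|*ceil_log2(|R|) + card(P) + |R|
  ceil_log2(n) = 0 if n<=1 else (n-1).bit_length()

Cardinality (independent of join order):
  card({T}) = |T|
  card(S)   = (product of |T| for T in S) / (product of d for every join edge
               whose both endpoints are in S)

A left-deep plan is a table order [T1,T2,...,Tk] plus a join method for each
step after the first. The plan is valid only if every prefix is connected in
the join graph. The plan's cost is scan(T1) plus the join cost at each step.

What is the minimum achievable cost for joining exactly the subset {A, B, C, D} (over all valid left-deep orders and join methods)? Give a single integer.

4580

Selinger DP over subsets of {A,B,C,D}:
  {A}: scan cost=120, card=120
  {B}: scan cost=150, card=150
  {D}: scan cost=250, card=250
  {C}: scan cost=50, card=50
  {AB}: card=360; try (A,nl_idx)→1560, (A,hash)→1980, (B,merge)→2430, (A,merge)→2460, (B,hash)→2640, (B,nl)→18120 …(+1); best=1560 via (A,nl_idx)
  {BD}: card=3750; try (B,hash)→2900, (D,merge)→3750, (B,merge)→3850, (D,hash)→4300, (D,nl)→37650, (B,nl)→37750; best=2900 via (B,hash)
  {BC}: card=50; try (C,hash)→900, (C,nl_idx)→1100, (B,merge)→1750, (C,merge)→1850, (B,hash)→2500, (B,nl)→7550 …(+1); best=900 via (C,hash)
  {ABD}: card=9000; try (D,hash)→5920, (D,merge)→7410, (A,hash)→8330, (A,nl_idx)→38150, (A,merge)→52610, (D,nl)→91560 …(+1); best=5920 via (D,hash)
  {ABC}: card=120; try (A,nl_idx)→1370, (A,merge)→2210, (C,hash)→2520, (A,hash)→2630, (C,nl_idx)→3840, (C,merge)→5510 …(+2); best=1370 via (A,nl_idx)
  {BCD}: card=1250; try (D,merge)→3500, (D,hash)→4950, (C,hash)→7250, (D,nl)→13400, (C,nl_idx)→26650, (C,merge)→52000 …(+1); best=3500 via (D,merge)
  {ABCD}: card=3000; try (D,merge)→4580, (D,hash)→5490, (A,hash)→6430, (A,nl_idx)→15250, (C,hash)→15520, (A,merge)→19460 …(+5); best=4580 via (D,merge)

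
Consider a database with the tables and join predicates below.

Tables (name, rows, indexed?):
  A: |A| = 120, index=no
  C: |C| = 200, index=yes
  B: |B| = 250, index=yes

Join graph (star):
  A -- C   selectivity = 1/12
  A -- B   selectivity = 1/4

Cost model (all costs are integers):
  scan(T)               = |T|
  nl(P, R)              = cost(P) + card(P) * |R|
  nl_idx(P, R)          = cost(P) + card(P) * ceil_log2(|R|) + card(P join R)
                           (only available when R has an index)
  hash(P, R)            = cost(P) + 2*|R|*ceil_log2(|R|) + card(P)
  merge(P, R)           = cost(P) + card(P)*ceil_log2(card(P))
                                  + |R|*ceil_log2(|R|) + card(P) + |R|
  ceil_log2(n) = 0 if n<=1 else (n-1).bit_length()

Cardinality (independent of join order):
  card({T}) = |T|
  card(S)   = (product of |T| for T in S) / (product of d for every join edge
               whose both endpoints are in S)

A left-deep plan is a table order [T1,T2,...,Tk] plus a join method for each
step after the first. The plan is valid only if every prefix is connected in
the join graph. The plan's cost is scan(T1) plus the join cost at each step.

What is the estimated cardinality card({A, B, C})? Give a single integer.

Tables in S: A(120), B(250), C(200)
Edges inside S: A-C(d=12), A-B(d=4)
numerator = 120 * 250 * 200 = 6000000
denominator = 12 * 4 = 48
card(S) = 6000000 / 48 = 125000

125000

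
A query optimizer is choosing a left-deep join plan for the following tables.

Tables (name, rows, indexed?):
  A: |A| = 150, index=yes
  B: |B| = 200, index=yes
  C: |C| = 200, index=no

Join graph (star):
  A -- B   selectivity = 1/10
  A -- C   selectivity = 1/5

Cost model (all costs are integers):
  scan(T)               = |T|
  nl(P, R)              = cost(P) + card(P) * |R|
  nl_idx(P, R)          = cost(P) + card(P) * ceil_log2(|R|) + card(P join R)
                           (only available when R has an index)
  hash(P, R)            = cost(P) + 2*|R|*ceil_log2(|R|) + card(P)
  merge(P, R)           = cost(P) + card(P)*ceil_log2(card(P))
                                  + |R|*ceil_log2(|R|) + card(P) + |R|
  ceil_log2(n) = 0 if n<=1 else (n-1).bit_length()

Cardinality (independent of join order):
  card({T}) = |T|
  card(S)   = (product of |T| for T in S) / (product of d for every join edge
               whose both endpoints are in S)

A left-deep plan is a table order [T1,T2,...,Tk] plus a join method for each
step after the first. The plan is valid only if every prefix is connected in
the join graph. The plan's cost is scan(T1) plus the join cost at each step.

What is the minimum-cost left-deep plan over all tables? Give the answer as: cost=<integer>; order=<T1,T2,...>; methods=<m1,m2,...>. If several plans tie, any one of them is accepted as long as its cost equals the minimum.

cost=9000; order=B,A,C; methods=hash,hash

Selinger DP (subsets sized 1..n):
  {A}: scan cost=150, card=150
  {B}: scan cost=200, card=200
  {C}: scan cost=200, card=200
  {AB}: card=3000; try (A,hash)→2800, (B,merge)→3300, (A,merge)→3350, (B,hash)→3500, (B,nl_idx)→4350, (A,nl_idx)→4800 …(+2); best=2800 via (A,hash)
  {AC}: card=6000; try (A,hash)→2800, (C,merge)→3300, (A,merge)→3350, (C,hash)→3500, (A,nl_idx)→7800, (C,nl)→30150 …(+1); best=2800 via (A,hash)
  {ABC}: card=120000; try (C,hash)→9000, (B,hash)→12000, (C,merge)→43600, (B,merge)→88600, (B,nl_idx)→170800, (C,nl)→602800 …(+1); best=9000 via (C,hash)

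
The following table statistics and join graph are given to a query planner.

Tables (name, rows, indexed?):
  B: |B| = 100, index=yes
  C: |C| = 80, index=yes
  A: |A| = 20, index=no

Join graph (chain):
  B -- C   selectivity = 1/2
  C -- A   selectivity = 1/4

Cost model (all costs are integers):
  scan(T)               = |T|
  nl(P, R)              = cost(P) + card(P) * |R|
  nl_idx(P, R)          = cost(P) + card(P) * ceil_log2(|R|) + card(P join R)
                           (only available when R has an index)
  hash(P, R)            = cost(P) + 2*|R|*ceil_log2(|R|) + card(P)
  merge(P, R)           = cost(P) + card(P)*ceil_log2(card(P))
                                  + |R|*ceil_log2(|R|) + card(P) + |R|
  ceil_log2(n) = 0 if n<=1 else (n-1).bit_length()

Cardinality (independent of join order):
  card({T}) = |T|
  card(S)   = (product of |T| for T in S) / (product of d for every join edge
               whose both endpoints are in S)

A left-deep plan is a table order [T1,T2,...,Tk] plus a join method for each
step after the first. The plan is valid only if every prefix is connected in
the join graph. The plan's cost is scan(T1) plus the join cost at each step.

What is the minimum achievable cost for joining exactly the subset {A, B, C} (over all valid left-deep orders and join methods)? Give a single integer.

2160

Selinger DP over subsets of {A,B,C}:
  {B}: scan cost=100, card=100
  {C}: scan cost=80, card=80
  {A}: scan cost=20, card=20
  {BC}: card=4000; try (C,hash)→1320, (B,merge)→1520, (C,merge)→1540, (B,hash)→1560, (B,nl_idx)→4640, (C,nl_idx)→4800 …(+2); best=1320 via (C,hash)
  {AC}: card=400; try (A,hash)→360, (C,nl_idx)→560, (C,merge)→780, (A,merge)→840, (C,hash)→1160, (C,nl)→1620 …(+1); best=360 via (A,hash)
  {ABC}: card=20000; try (B,hash)→2160, (B,merge)→5160, (A,hash)→5520, (B,nl_idx)→23160, (B,nl)→40360, (A,merge)→53440 …(+1); best=2160 via (B,hash)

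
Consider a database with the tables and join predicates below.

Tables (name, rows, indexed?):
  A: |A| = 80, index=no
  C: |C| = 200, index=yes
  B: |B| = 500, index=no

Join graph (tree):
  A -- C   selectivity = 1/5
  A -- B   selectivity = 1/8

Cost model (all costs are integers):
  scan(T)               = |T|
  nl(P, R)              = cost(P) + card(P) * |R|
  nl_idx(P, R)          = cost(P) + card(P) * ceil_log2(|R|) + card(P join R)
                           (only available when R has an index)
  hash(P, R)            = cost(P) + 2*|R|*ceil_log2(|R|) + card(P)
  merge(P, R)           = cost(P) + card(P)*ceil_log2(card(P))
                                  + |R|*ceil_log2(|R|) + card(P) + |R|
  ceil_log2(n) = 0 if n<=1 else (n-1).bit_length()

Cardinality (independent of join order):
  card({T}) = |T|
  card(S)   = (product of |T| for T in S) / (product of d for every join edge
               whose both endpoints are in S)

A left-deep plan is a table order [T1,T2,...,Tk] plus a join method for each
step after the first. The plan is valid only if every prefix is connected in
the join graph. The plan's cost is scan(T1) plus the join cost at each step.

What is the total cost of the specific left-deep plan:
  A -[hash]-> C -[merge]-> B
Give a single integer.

step 1: scan A: cost=80, card=80
step 2: join C via hash
    card(P join C) = 80*200/(5) = 3200
    cost = 80 + 2*200*8 + 80 = 3360
step 3: join B via merge
    card(P join B) = 3200*500/(8) = 200000
    cost = 3360 + 3200*12 + 500*9 + 3200 + 500 = 49960

49960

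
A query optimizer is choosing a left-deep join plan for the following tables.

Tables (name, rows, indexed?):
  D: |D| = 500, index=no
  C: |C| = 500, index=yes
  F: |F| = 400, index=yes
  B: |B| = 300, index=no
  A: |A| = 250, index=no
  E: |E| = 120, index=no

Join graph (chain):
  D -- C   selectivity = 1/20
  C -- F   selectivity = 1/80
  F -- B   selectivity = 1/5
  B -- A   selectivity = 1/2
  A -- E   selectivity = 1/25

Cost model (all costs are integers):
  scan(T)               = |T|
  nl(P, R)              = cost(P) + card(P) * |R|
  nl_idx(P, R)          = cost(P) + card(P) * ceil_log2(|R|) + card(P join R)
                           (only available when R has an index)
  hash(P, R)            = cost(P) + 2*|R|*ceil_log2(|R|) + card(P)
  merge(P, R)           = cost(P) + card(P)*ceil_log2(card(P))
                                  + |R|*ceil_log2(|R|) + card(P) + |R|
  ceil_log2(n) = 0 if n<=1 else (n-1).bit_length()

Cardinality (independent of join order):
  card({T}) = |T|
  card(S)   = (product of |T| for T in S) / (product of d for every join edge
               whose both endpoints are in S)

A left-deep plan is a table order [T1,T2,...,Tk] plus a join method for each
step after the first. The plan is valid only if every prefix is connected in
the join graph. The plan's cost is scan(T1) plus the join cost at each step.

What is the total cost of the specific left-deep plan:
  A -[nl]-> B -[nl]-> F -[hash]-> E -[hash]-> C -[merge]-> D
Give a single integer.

step 1: scan A: cost=250, card=250
step 2: join B via nl
    card(P join B) = 250*300/(2) = 37500
    cost = 250 + 250*300 = 75250
step 3: join F via nl
    card(P join F) = 37500*400/(5) = 3000000
    cost = 75250 + 37500*400 = 15075250
step 4: join E via hash
    card(P join E) = 3000000*120/(25) = 14400000
    cost = 15075250 + 2*120*7 + 3000000 = 18076930
step 5: join C via hash
    card(P join C) = 14400000*500/(80) = 90000000
    cost = 18076930 + 2*500*9 + 14400000 = 32485930
step 6: join D via merge
    card(P join D) = 90000000*500/(20) = 2250000000
    cost = 32485930 + 90000000*27 + 500*9 + 90000000 + 500 = 2552490930

2552490930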